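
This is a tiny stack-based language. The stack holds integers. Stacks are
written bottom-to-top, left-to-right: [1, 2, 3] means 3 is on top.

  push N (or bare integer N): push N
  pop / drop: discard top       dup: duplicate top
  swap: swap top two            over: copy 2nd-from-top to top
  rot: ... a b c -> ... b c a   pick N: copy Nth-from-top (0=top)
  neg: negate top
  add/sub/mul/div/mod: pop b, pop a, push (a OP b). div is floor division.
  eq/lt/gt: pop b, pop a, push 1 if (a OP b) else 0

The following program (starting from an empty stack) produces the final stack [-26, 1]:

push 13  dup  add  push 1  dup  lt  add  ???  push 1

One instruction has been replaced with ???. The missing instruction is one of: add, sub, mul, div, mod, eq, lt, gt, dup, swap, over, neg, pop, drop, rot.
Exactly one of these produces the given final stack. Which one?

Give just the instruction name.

Answer: neg

Derivation:
Stack before ???: [26]
Stack after ???:  [-26]
The instruction that transforms [26] -> [-26] is: neg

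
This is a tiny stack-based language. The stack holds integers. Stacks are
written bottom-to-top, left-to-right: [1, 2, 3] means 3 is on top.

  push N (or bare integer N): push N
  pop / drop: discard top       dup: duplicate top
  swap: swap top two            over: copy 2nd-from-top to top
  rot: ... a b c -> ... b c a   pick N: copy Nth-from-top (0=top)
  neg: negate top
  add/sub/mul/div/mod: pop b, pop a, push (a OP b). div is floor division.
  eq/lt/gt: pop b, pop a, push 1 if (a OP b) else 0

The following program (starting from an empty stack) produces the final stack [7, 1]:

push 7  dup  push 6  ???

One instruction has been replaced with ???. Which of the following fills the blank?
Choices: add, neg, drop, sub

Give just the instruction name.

Answer: sub

Derivation:
Stack before ???: [7, 7, 6]
Stack after ???:  [7, 1]
Checking each choice:
  add: produces [7, 13]
  neg: produces [7, 7, -6]
  drop: produces [7, 7]
  sub: MATCH


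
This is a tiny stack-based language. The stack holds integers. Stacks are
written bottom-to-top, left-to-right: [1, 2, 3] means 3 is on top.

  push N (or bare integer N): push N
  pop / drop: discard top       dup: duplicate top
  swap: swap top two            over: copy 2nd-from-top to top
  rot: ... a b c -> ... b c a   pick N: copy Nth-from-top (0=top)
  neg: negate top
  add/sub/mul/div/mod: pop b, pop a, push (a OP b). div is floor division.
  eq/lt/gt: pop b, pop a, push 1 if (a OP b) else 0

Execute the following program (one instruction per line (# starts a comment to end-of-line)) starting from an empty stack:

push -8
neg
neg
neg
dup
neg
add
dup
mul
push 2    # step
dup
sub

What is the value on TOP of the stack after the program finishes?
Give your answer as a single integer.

After 'push -8': [-8]
After 'neg': [8]
After 'neg': [-8]
After 'neg': [8]
After 'dup': [8, 8]
After 'neg': [8, -8]
After 'add': [0]
After 'dup': [0, 0]
After 'mul': [0]
After 'push 2': [0, 2]
After 'dup': [0, 2, 2]
After 'sub': [0, 0]

Answer: 0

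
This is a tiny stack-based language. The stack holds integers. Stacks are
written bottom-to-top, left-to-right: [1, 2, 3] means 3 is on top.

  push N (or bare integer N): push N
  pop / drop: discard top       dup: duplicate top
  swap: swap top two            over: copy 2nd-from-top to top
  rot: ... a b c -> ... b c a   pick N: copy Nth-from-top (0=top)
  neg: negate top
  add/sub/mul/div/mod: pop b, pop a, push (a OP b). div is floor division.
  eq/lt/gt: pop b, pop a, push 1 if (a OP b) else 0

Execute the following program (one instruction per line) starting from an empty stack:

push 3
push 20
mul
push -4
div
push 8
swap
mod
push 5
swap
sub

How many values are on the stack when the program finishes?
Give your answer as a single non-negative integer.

Answer: 1

Derivation:
After 'push 3': stack = [3] (depth 1)
After 'push 20': stack = [3, 20] (depth 2)
After 'mul': stack = [60] (depth 1)
After 'push -4': stack = [60, -4] (depth 2)
After 'div': stack = [-15] (depth 1)
After 'push 8': stack = [-15, 8] (depth 2)
After 'swap': stack = [8, -15] (depth 2)
After 'mod': stack = [-7] (depth 1)
After 'push 5': stack = [-7, 5] (depth 2)
After 'swap': stack = [5, -7] (depth 2)
After 'sub': stack = [12] (depth 1)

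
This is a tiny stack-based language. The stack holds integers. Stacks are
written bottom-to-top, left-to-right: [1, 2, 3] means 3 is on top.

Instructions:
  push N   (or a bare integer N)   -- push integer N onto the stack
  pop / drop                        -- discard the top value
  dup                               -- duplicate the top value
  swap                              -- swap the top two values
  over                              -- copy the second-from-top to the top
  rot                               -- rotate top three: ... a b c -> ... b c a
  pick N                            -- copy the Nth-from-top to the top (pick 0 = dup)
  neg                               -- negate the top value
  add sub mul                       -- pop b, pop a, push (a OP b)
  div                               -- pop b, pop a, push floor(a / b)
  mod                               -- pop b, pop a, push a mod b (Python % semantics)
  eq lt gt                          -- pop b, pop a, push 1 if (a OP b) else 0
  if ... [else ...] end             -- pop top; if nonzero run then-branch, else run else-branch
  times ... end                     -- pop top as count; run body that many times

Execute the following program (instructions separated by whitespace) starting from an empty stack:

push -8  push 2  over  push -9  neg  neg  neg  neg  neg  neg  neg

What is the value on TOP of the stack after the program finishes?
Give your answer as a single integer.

After 'push -8': [-8]
After 'push 2': [-8, 2]
After 'over': [-8, 2, -8]
After 'push -9': [-8, 2, -8, -9]
After 'neg': [-8, 2, -8, 9]
After 'neg': [-8, 2, -8, -9]
After 'neg': [-8, 2, -8, 9]
After 'neg': [-8, 2, -8, -9]
After 'neg': [-8, 2, -8, 9]
After 'neg': [-8, 2, -8, -9]
After 'neg': [-8, 2, -8, 9]

Answer: 9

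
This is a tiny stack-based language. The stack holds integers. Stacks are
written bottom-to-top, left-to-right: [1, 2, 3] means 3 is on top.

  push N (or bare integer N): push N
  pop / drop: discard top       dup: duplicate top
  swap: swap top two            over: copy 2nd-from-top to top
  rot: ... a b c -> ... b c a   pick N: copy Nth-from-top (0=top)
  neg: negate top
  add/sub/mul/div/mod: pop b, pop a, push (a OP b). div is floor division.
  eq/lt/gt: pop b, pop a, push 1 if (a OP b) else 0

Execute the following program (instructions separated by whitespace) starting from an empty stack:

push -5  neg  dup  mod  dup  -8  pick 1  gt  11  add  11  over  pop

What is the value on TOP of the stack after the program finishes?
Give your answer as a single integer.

Answer: 11

Derivation:
After 'push -5': [-5]
After 'neg': [5]
After 'dup': [5, 5]
After 'mod': [0]
After 'dup': [0, 0]
After 'push -8': [0, 0, -8]
After 'pick 1': [0, 0, -8, 0]
After 'gt': [0, 0, 0]
After 'push 11': [0, 0, 0, 11]
After 'add': [0, 0, 11]
After 'push 11': [0, 0, 11, 11]
After 'over': [0, 0, 11, 11, 11]
After 'pop': [0, 0, 11, 11]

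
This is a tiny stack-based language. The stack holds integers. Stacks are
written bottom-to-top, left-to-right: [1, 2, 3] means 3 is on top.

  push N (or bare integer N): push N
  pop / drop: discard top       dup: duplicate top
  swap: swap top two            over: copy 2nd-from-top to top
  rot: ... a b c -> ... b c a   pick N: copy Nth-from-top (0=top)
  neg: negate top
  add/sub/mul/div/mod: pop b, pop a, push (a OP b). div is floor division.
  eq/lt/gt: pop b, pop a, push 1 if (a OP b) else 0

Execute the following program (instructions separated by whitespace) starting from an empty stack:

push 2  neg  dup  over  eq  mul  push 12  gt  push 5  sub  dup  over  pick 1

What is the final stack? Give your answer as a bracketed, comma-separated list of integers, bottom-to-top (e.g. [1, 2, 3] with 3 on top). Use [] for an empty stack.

Answer: [-5, -5, -5, -5]

Derivation:
After 'push 2': [2]
After 'neg': [-2]
After 'dup': [-2, -2]
After 'over': [-2, -2, -2]
After 'eq': [-2, 1]
After 'mul': [-2]
After 'push 12': [-2, 12]
After 'gt': [0]
After 'push 5': [0, 5]
After 'sub': [-5]
After 'dup': [-5, -5]
After 'over': [-5, -5, -5]
After 'pick 1': [-5, -5, -5, -5]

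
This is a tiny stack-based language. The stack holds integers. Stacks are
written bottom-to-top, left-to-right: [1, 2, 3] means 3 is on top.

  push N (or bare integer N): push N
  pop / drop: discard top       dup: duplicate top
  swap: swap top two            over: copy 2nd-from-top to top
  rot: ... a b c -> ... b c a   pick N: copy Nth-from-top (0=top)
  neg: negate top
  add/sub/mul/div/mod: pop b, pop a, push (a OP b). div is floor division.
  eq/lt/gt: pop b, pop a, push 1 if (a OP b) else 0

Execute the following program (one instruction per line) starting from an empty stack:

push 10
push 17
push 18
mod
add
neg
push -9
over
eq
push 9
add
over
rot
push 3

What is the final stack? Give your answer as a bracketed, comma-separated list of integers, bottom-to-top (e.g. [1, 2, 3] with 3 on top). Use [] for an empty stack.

Answer: [9, -27, -27, 3]

Derivation:
After 'push 10': [10]
After 'push 17': [10, 17]
After 'push 18': [10, 17, 18]
After 'mod': [10, 17]
After 'add': [27]
After 'neg': [-27]
After 'push -9': [-27, -9]
After 'over': [-27, -9, -27]
After 'eq': [-27, 0]
After 'push 9': [-27, 0, 9]
After 'add': [-27, 9]
After 'over': [-27, 9, -27]
After 'rot': [9, -27, -27]
After 'push 3': [9, -27, -27, 3]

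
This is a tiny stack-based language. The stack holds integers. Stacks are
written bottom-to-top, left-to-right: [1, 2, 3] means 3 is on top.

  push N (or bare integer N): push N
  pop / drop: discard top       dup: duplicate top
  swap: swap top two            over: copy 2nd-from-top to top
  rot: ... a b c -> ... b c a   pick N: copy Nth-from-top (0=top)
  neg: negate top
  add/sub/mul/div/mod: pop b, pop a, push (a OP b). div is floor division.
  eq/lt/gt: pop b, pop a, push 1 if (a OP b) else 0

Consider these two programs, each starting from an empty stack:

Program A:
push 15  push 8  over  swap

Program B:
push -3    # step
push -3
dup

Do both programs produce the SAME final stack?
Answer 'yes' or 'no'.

Program A trace:
  After 'push 15': [15]
  After 'push 8': [15, 8]
  After 'over': [15, 8, 15]
  After 'swap': [15, 15, 8]
Program A final stack: [15, 15, 8]

Program B trace:
  After 'push -3': [-3]
  After 'push -3': [-3, -3]
  After 'dup': [-3, -3, -3]
Program B final stack: [-3, -3, -3]
Same: no

Answer: no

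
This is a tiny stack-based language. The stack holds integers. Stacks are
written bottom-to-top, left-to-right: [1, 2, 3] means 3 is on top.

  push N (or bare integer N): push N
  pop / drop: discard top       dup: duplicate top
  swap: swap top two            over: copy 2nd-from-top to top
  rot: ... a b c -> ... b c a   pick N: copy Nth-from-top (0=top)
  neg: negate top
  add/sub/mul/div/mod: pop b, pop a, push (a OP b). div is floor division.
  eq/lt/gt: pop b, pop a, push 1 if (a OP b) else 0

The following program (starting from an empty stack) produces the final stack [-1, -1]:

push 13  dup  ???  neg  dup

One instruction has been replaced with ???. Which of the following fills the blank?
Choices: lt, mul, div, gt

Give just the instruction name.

Answer: div

Derivation:
Stack before ???: [13, 13]
Stack after ???:  [1]
Checking each choice:
  lt: produces [0, 0]
  mul: produces [-169, -169]
  div: MATCH
  gt: produces [0, 0]


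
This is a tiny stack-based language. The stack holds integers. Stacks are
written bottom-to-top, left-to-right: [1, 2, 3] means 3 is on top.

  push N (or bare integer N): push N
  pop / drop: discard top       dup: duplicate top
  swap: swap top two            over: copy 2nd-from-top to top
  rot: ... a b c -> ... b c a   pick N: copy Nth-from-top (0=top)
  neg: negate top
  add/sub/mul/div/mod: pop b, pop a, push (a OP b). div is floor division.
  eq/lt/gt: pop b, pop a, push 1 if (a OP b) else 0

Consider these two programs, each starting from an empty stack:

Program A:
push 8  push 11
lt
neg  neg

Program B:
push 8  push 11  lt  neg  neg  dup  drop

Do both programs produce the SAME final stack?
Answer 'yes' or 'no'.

Answer: yes

Derivation:
Program A trace:
  After 'push 8': [8]
  After 'push 11': [8, 11]
  After 'lt': [1]
  After 'neg': [-1]
  After 'neg': [1]
Program A final stack: [1]

Program B trace:
  After 'push 8': [8]
  After 'push 11': [8, 11]
  After 'lt': [1]
  After 'neg': [-1]
  After 'neg': [1]
  After 'dup': [1, 1]
  After 'drop': [1]
Program B final stack: [1]
Same: yes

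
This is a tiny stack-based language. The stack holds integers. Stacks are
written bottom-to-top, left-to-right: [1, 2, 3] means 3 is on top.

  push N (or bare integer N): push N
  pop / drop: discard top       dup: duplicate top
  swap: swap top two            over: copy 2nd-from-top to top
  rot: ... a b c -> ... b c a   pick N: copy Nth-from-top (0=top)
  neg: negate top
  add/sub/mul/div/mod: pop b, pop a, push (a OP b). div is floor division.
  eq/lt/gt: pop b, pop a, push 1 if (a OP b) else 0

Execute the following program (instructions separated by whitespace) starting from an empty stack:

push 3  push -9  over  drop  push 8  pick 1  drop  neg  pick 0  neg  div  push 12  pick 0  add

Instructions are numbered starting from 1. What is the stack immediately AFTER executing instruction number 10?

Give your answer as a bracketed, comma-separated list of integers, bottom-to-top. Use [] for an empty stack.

Answer: [3, -9, -8, 8]

Derivation:
Step 1 ('push 3'): [3]
Step 2 ('push -9'): [3, -9]
Step 3 ('over'): [3, -9, 3]
Step 4 ('drop'): [3, -9]
Step 5 ('push 8'): [3, -9, 8]
Step 6 ('pick 1'): [3, -9, 8, -9]
Step 7 ('drop'): [3, -9, 8]
Step 8 ('neg'): [3, -9, -8]
Step 9 ('pick 0'): [3, -9, -8, -8]
Step 10 ('neg'): [3, -9, -8, 8]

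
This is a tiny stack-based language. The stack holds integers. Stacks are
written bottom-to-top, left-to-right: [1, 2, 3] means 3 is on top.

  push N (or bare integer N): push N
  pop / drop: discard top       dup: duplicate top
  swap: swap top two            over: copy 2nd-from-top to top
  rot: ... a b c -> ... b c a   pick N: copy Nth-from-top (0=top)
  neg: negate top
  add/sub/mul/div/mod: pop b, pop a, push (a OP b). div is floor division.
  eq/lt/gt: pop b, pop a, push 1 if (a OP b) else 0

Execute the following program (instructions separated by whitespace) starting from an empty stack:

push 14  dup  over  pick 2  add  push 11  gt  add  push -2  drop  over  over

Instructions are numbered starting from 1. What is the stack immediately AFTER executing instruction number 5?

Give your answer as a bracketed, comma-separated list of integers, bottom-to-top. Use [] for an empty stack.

Answer: [14, 14, 28]

Derivation:
Step 1 ('push 14'): [14]
Step 2 ('dup'): [14, 14]
Step 3 ('over'): [14, 14, 14]
Step 4 ('pick 2'): [14, 14, 14, 14]
Step 5 ('add'): [14, 14, 28]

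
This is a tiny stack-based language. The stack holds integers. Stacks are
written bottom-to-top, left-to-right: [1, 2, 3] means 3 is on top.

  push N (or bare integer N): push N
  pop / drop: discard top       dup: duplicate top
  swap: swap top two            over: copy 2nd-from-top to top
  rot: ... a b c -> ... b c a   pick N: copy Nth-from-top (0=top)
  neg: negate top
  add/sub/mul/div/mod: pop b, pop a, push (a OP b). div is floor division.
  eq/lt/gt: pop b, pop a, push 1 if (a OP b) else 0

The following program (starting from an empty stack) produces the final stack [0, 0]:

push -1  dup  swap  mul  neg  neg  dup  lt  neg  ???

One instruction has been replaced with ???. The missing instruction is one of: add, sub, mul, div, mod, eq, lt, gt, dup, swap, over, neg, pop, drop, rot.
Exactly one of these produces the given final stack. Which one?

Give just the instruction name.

Answer: dup

Derivation:
Stack before ???: [0]
Stack after ???:  [0, 0]
The instruction that transforms [0] -> [0, 0] is: dup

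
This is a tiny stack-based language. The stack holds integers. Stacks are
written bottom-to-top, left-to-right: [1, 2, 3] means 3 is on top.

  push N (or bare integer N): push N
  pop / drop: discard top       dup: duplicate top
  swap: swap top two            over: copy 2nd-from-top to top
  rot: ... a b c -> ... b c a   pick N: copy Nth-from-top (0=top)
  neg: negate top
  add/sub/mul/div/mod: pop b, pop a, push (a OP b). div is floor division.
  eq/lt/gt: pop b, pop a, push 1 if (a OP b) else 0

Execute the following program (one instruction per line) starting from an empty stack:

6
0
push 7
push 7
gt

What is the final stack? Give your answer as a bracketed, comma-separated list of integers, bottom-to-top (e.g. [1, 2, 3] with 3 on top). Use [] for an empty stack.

After 'push 6': [6]
After 'push 0': [6, 0]
After 'push 7': [6, 0, 7]
After 'push 7': [6, 0, 7, 7]
After 'gt': [6, 0, 0]

Answer: [6, 0, 0]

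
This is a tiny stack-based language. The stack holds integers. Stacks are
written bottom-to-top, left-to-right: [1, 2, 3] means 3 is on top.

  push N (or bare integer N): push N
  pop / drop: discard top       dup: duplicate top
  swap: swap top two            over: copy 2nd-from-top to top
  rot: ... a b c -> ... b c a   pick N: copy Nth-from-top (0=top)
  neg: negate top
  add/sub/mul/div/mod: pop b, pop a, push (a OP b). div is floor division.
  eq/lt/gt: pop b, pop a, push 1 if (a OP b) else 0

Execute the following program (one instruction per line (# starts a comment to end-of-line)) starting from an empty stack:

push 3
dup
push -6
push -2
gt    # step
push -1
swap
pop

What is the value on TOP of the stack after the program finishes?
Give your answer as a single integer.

After 'push 3': [3]
After 'dup': [3, 3]
After 'push -6': [3, 3, -6]
After 'push -2': [3, 3, -6, -2]
After 'gt': [3, 3, 0]
After 'push -1': [3, 3, 0, -1]
After 'swap': [3, 3, -1, 0]
After 'pop': [3, 3, -1]

Answer: -1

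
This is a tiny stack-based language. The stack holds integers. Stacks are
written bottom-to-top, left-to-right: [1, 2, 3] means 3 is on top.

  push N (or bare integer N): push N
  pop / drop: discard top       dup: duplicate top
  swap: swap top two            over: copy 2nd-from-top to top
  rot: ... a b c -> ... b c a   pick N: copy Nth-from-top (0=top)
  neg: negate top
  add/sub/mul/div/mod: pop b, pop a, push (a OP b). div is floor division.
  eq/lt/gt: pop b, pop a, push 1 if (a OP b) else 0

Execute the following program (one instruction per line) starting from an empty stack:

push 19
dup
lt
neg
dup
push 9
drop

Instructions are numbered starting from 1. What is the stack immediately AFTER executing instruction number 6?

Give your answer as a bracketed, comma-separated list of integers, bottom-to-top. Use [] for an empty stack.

Answer: [0, 0, 9]

Derivation:
Step 1 ('push 19'): [19]
Step 2 ('dup'): [19, 19]
Step 3 ('lt'): [0]
Step 4 ('neg'): [0]
Step 5 ('dup'): [0, 0]
Step 6 ('push 9'): [0, 0, 9]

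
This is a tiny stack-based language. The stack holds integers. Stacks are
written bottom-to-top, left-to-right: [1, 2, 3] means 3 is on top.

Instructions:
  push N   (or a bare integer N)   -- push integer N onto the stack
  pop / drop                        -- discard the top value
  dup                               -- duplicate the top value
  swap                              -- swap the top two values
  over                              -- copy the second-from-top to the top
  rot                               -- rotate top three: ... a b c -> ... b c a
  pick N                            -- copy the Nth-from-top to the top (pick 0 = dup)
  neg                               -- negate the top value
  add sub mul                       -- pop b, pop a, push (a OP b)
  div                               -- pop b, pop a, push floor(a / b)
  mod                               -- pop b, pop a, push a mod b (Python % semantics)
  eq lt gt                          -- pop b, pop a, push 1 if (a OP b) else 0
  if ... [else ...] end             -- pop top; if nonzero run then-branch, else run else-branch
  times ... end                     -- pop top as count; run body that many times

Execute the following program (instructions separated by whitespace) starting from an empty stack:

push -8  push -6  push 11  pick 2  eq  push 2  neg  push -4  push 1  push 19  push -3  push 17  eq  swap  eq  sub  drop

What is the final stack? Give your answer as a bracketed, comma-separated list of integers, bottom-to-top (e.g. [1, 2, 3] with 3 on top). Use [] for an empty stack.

After 'push -8': [-8]
After 'push -6': [-8, -6]
After 'push 11': [-8, -6, 11]
After 'pick 2': [-8, -6, 11, -8]
After 'eq': [-8, -6, 0]
After 'push 2': [-8, -6, 0, 2]
After 'neg': [-8, -6, 0, -2]
After 'push -4': [-8, -6, 0, -2, -4]
After 'push 1': [-8, -6, 0, -2, -4, 1]
After 'push 19': [-8, -6, 0, -2, -4, 1, 19]
After 'push -3': [-8, -6, 0, -2, -4, 1, 19, -3]
After 'push 17': [-8, -6, 0, -2, -4, 1, 19, -3, 17]
After 'eq': [-8, -6, 0, -2, -4, 1, 19, 0]
After 'swap': [-8, -6, 0, -2, -4, 1, 0, 19]
After 'eq': [-8, -6, 0, -2, -4, 1, 0]
After 'sub': [-8, -6, 0, -2, -4, 1]
After 'drop': [-8, -6, 0, -2, -4]

Answer: [-8, -6, 0, -2, -4]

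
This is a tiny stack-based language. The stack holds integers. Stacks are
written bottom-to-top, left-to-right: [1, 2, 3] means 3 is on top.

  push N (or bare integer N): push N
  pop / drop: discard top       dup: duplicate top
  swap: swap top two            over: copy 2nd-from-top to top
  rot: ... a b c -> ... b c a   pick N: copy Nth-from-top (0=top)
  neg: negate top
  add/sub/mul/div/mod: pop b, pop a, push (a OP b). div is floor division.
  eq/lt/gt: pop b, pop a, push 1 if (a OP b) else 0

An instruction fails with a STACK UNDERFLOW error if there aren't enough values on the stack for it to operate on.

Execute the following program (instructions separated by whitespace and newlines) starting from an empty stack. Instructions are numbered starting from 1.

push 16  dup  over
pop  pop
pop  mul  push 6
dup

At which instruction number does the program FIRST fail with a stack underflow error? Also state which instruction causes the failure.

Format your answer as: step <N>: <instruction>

Step 1 ('push 16'): stack = [16], depth = 1
Step 2 ('dup'): stack = [16, 16], depth = 2
Step 3 ('over'): stack = [16, 16, 16], depth = 3
Step 4 ('pop'): stack = [16, 16], depth = 2
Step 5 ('pop'): stack = [16], depth = 1
Step 6 ('pop'): stack = [], depth = 0
Step 7 ('mul'): needs 2 value(s) but depth is 0 — STACK UNDERFLOW

Answer: step 7: mul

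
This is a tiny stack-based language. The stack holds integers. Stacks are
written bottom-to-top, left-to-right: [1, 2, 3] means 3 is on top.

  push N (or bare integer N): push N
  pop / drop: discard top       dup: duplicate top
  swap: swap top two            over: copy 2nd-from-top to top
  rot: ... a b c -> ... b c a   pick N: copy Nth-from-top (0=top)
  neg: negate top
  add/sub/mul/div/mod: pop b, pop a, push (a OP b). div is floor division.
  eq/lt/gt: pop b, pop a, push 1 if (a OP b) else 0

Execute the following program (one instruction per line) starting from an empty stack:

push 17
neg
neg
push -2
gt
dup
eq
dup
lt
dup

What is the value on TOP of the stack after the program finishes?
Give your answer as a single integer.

After 'push 17': [17]
After 'neg': [-17]
After 'neg': [17]
After 'push -2': [17, -2]
After 'gt': [1]
After 'dup': [1, 1]
After 'eq': [1]
After 'dup': [1, 1]
After 'lt': [0]
After 'dup': [0, 0]

Answer: 0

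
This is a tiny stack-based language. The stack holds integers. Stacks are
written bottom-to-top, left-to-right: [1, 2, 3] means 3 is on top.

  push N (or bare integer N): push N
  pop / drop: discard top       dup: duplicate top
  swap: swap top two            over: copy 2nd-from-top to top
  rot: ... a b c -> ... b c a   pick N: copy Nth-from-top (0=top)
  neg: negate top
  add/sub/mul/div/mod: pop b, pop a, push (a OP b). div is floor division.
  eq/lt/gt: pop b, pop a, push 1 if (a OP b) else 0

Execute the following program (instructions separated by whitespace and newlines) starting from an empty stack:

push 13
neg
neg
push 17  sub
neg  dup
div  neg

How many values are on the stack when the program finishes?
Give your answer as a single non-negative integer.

After 'push 13': stack = [13] (depth 1)
After 'neg': stack = [-13] (depth 1)
After 'neg': stack = [13] (depth 1)
After 'push 17': stack = [13, 17] (depth 2)
After 'sub': stack = [-4] (depth 1)
After 'neg': stack = [4] (depth 1)
After 'dup': stack = [4, 4] (depth 2)
After 'div': stack = [1] (depth 1)
After 'neg': stack = [-1] (depth 1)

Answer: 1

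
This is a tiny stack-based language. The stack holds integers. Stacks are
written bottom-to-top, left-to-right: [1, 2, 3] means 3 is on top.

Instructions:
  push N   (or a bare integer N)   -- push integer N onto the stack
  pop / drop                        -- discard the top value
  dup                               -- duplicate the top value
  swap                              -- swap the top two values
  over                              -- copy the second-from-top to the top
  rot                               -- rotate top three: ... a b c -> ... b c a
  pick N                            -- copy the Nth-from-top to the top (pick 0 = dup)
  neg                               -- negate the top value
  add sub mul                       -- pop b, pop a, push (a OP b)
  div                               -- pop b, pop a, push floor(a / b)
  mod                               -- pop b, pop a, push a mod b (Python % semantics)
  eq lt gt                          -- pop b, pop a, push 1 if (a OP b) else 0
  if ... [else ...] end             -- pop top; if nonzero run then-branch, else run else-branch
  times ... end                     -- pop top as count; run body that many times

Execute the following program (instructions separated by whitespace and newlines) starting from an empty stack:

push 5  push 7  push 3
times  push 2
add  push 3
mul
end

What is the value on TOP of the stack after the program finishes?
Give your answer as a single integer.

Answer: 267

Derivation:
After 'push 5': [5]
After 'push 7': [5, 7]
After 'push 3': [5, 7, 3]
After 'times': [5, 7]
After 'push 2': [5, 7, 2]
After 'add': [5, 9]
After 'push 3': [5, 9, 3]
After 'mul': [5, 27]
After 'push 2': [5, 27, 2]
After 'add': [5, 29]
After 'push 3': [5, 29, 3]
After 'mul': [5, 87]
After 'push 2': [5, 87, 2]
After 'add': [5, 89]
After 'push 3': [5, 89, 3]
After 'mul': [5, 267]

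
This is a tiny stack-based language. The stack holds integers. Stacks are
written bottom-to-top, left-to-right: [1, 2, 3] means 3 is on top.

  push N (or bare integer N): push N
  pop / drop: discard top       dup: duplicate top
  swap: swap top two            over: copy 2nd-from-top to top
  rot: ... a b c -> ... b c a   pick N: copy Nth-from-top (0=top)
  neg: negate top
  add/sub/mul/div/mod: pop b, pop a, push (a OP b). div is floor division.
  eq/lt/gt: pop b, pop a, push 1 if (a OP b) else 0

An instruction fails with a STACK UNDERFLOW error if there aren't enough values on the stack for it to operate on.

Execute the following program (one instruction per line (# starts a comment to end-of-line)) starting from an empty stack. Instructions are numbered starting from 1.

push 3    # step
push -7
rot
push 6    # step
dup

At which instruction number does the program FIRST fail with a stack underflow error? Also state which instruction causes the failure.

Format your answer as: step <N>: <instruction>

Answer: step 3: rot

Derivation:
Step 1 ('push 3'): stack = [3], depth = 1
Step 2 ('push -7'): stack = [3, -7], depth = 2
Step 3 ('rot'): needs 3 value(s) but depth is 2 — STACK UNDERFLOW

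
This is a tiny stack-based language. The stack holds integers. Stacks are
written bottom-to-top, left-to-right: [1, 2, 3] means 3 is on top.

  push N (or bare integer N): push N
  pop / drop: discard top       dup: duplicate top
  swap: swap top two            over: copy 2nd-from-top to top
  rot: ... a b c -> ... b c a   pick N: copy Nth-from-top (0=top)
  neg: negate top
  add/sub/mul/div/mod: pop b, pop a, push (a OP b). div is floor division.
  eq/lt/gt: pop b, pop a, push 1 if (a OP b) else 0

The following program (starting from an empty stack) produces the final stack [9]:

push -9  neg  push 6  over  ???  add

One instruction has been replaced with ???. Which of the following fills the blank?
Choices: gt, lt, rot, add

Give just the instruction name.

Stack before ???: [9, 6, 9]
Stack after ???:  [9, 0]
Checking each choice:
  gt: MATCH
  lt: produces [10]
  rot: produces [6, 18]
  add: produces [24]


Answer: gt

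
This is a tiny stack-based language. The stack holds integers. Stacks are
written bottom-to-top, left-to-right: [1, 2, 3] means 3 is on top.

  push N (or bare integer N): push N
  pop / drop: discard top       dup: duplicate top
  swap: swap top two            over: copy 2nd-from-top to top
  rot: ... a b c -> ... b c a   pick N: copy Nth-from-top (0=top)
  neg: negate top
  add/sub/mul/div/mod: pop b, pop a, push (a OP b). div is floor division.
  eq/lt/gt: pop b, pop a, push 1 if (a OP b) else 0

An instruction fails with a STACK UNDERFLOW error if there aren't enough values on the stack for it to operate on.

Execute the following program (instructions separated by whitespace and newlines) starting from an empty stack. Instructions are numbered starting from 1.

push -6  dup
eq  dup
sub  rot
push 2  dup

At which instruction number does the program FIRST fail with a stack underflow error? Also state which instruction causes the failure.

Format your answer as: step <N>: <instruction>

Answer: step 6: rot

Derivation:
Step 1 ('push -6'): stack = [-6], depth = 1
Step 2 ('dup'): stack = [-6, -6], depth = 2
Step 3 ('eq'): stack = [1], depth = 1
Step 4 ('dup'): stack = [1, 1], depth = 2
Step 5 ('sub'): stack = [0], depth = 1
Step 6 ('rot'): needs 3 value(s) but depth is 1 — STACK UNDERFLOW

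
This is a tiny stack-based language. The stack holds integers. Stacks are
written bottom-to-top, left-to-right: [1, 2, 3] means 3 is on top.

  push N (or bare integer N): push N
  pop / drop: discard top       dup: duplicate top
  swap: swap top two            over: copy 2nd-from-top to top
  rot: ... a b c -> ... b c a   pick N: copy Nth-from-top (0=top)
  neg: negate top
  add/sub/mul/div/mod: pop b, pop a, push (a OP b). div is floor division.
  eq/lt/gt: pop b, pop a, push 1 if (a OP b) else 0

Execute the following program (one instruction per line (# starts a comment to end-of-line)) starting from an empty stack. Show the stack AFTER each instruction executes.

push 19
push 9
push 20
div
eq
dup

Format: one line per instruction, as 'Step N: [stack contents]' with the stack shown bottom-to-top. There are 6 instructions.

Step 1: [19]
Step 2: [19, 9]
Step 3: [19, 9, 20]
Step 4: [19, 0]
Step 5: [0]
Step 6: [0, 0]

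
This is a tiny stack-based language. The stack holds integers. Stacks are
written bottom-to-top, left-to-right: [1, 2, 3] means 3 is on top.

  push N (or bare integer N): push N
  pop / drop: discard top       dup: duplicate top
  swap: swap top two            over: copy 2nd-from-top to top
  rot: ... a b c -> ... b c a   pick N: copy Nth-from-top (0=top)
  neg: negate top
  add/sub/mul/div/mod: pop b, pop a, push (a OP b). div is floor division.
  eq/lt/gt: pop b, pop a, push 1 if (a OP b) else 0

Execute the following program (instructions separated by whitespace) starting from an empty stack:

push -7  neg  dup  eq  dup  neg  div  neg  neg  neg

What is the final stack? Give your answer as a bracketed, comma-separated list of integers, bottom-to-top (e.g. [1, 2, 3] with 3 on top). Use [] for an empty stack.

Answer: [1]

Derivation:
After 'push -7': [-7]
After 'neg': [7]
After 'dup': [7, 7]
After 'eq': [1]
After 'dup': [1, 1]
After 'neg': [1, -1]
After 'div': [-1]
After 'neg': [1]
After 'neg': [-1]
After 'neg': [1]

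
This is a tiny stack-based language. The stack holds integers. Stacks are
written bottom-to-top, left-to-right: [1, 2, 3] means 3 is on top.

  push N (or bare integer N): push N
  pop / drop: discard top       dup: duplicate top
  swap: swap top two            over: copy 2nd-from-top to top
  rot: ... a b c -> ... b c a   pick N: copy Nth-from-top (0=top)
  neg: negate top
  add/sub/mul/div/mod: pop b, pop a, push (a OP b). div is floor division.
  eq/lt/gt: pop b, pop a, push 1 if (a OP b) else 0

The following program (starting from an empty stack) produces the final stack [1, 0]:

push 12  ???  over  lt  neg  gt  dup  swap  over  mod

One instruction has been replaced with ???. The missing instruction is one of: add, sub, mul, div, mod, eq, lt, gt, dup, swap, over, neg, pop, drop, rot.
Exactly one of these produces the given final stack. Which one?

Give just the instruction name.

Answer: dup

Derivation:
Stack before ???: [12]
Stack after ???:  [12, 12]
The instruction that transforms [12] -> [12, 12] is: dup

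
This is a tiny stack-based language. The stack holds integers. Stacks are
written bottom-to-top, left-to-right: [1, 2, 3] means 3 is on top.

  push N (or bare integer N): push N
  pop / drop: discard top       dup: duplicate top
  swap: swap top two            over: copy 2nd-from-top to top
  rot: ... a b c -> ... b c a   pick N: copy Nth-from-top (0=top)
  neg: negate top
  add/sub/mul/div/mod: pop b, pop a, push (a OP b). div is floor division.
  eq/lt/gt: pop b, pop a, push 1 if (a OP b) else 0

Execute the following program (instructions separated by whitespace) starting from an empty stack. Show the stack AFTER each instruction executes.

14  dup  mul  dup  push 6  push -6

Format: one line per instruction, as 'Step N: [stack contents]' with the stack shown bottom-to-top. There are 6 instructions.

Step 1: [14]
Step 2: [14, 14]
Step 3: [196]
Step 4: [196, 196]
Step 5: [196, 196, 6]
Step 6: [196, 196, 6, -6]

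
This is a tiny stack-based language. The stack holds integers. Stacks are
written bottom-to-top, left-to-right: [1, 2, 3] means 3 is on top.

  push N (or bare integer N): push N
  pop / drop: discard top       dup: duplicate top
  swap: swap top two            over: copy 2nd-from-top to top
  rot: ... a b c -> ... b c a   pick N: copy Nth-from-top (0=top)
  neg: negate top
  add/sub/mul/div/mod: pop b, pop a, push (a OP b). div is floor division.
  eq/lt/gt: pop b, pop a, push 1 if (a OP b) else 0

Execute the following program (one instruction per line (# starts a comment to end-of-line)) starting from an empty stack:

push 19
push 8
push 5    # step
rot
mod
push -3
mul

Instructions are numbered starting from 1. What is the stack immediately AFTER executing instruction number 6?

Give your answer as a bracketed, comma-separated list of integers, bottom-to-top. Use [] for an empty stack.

Step 1 ('push 19'): [19]
Step 2 ('push 8'): [19, 8]
Step 3 ('push 5'): [19, 8, 5]
Step 4 ('rot'): [8, 5, 19]
Step 5 ('mod'): [8, 5]
Step 6 ('push -3'): [8, 5, -3]

Answer: [8, 5, -3]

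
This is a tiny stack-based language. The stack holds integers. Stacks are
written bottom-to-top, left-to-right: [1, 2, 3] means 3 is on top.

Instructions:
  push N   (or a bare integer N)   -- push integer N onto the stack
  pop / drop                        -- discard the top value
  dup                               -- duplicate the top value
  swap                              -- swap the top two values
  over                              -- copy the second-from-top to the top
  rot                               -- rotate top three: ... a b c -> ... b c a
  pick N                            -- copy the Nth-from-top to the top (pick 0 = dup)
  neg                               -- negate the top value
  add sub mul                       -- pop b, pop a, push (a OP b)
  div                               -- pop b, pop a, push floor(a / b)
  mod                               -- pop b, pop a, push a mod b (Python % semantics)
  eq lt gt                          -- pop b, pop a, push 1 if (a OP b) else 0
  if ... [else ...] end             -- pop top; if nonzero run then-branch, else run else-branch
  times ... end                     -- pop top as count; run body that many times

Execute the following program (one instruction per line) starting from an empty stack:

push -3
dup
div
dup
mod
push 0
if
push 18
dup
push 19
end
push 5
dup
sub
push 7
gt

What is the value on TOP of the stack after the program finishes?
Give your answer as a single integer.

Answer: 0

Derivation:
After 'push -3': [-3]
After 'dup': [-3, -3]
After 'div': [1]
After 'dup': [1, 1]
After 'mod': [0]
After 'push 0': [0, 0]
After 'if': [0]
After 'push 5': [0, 5]
After 'dup': [0, 5, 5]
After 'sub': [0, 0]
After 'push 7': [0, 0, 7]
After 'gt': [0, 0]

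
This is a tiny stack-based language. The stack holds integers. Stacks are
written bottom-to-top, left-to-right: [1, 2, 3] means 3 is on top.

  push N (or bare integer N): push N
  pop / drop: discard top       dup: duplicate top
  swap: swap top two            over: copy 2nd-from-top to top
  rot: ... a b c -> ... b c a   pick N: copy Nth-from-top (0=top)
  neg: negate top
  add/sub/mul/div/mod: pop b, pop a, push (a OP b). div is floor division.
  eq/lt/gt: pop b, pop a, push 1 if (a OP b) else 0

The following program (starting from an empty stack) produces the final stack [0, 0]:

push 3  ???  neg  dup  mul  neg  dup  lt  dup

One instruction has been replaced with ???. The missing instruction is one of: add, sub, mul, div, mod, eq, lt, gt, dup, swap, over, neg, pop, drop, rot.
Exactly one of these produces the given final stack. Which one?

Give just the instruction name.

Stack before ???: [3]
Stack after ???:  [-3]
The instruction that transforms [3] -> [-3] is: neg

Answer: neg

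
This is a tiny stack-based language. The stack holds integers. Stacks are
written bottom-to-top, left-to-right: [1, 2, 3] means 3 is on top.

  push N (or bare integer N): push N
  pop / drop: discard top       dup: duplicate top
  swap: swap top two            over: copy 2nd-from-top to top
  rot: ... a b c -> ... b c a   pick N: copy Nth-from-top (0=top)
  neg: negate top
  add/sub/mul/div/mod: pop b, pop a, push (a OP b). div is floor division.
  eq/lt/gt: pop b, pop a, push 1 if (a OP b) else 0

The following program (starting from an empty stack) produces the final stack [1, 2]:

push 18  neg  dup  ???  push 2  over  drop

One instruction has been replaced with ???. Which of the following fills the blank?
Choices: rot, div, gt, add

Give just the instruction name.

Answer: div

Derivation:
Stack before ???: [-18, -18]
Stack after ???:  [1]
Checking each choice:
  rot: stack underflow (need 3, have 2)
  div: MATCH
  gt: produces [0, 2]
  add: produces [-36, 2]


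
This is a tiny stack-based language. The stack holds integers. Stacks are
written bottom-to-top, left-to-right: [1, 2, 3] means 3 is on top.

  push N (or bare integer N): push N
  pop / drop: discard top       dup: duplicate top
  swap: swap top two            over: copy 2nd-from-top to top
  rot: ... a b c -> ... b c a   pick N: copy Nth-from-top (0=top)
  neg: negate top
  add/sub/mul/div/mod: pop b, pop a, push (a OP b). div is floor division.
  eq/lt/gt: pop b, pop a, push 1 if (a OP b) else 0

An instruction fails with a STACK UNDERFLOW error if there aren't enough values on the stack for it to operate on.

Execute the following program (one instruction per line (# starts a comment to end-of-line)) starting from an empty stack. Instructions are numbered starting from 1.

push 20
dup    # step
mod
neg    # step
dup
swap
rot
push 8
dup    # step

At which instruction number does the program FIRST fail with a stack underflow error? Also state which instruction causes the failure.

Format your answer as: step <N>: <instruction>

Step 1 ('push 20'): stack = [20], depth = 1
Step 2 ('dup'): stack = [20, 20], depth = 2
Step 3 ('mod'): stack = [0], depth = 1
Step 4 ('neg'): stack = [0], depth = 1
Step 5 ('dup'): stack = [0, 0], depth = 2
Step 6 ('swap'): stack = [0, 0], depth = 2
Step 7 ('rot'): needs 3 value(s) but depth is 2 — STACK UNDERFLOW

Answer: step 7: rot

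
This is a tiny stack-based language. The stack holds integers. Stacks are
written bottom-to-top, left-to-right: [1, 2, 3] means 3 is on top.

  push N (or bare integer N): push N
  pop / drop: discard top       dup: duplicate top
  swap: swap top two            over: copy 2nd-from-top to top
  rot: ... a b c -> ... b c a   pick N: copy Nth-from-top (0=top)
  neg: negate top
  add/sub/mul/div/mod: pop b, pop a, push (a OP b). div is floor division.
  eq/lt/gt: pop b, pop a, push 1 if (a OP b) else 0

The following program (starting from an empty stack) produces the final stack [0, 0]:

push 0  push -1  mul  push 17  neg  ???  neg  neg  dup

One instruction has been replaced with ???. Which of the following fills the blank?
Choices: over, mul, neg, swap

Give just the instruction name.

Answer: mul

Derivation:
Stack before ???: [0, -17]
Stack after ???:  [0]
Checking each choice:
  over: produces [0, -17, 0, 0]
  mul: MATCH
  neg: produces [0, 17, 17]
  swap: produces [-17, 0, 0]
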